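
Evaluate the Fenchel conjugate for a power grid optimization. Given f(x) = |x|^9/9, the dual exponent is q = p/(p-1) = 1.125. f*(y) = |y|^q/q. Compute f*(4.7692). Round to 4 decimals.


The conjugate exponent q satisfies 1/p + 1/q = 1.
p = 9, so q = 9/(9 - 1) = 1.125
|y|^q = 4.7692^1.125 = 5.7976
f*(4.7692) = 5.7976 / 1.125 = 5.1535


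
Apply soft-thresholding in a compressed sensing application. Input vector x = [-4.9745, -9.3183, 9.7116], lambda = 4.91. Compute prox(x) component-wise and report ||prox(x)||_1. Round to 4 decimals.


Soft-thresholding with lambda = 4.91:
prox(-4.9745) = sign(-4.9745)*max(|-4.9745| - 4.91, 0) = -0.0645
prox(-9.3183) = sign(-9.3183)*max(|-9.3183| - 4.91, 0) = -4.4083
prox(9.7116) = sign(9.7116)*max(|9.7116| - 4.91, 0) = 4.8016
prox(x) = [-0.0645, -4.4083, 4.8016]
||prox(x)||_1 = 0.0645 + 4.4083 + 4.8016 = 9.2744


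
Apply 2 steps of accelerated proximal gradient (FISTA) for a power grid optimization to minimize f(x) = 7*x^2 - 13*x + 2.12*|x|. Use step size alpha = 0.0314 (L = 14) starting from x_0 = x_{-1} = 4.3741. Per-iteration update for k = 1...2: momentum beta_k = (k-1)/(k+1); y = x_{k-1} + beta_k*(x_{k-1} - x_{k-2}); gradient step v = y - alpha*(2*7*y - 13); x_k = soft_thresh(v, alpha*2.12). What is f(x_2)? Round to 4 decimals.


FISTA on f(x) = 7*x^2 - 13*x + 2.12*|x|
L = 14, alpha = 0.0314
Iteration 1: beta = 0.0, y = 4.3741 + 0.0*(4.3741 - 4.3741) = 4.3741
  grad(y) = 48.2374, v = y - alpha*grad = 2.8594
  prox(v) = soft_thresh(2.8594, 0.0666) = 2.7929
Iteration 2: beta = 0.3333, y = 2.7929 + 0.3333*(2.7929 - 4.3741) = 2.2658
  grad(y) = 18.7212, v = y - alpha*grad = 1.678
  prox(v) = soft_thresh(1.678, 0.0666) = 1.6114
f(x_2) = 7*1.6114^2 - 13*1.6114 + 2.12*|1.6114| = 0.6441


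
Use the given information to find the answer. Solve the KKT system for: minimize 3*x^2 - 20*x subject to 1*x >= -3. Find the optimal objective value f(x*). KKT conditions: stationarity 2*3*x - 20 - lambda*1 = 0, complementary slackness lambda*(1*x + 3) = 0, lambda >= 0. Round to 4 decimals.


Step 1: Try lambda = 0 (constraint inactive).
Stationarity: 2*3*x - 20 = 0
x* = 20/(2*3) = 10/3 = 3.3333 (rounded; the exact value 10/3 is used below)
Check constraint: 1*3.3333 = 3.3333 >= -3 -- satisfied.
Step 2: Compute optimal value.
f(x*) = 3*(10/3)^2 - 20*(10/3) = -33.3333


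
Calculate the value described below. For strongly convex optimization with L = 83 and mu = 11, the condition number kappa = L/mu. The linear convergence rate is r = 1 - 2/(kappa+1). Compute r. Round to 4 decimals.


Step 1: Compute the condition number.
kappa = L/mu = 83/11 = 7.5455
Step 2: Compute the convergence rate.
r = 1 - 2/(kappa + 1) = 1 - 2*mu/(L + mu) = (L - mu)/(L + mu) = 72/94 = 0.766


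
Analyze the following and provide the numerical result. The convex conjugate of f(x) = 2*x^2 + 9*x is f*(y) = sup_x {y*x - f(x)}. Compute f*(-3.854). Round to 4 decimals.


f*(y) = sup_x {y*x - a*x^2 - b*x} = sup_x {(y-b)*x - a*x^2}
FOC: (y - b) - 2a*x = 0 => x* = (y - b)/(2a)
x* = (-3.854 - 9)/(2*2) = -3.2135
f*(-3.854) = (y-b)^2/(4a) = (-3.854 - 9)^2/(4*2)
= 165.2253/8 = 20.6532


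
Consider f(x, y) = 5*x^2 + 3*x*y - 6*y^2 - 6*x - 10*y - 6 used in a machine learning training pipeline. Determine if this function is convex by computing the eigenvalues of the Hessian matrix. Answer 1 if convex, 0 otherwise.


The Hessian of f(x,y) = 5*x^2 + 3*x*y - 6*y^2 - 6*x - 10*y - 6 is:
H = [[10, 3], [3, -12]]
Trace = 10 - 12 = -2
Determinant = 10*-12 - (3)^2 = -129
Discriminant = (-2)^2 - 4*-129 = 520.0
Eigenvalues: lambda_1 = -12.4018, lambda_2 = 10.4018
The function is not convex.

0


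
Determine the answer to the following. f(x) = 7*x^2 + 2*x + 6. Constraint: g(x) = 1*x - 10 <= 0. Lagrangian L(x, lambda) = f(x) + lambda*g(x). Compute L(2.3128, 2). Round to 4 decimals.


Step 1: Evaluate f(x).
f(2.3128) = 7*2.3128^2 + 2*2.3128 + 6 = 48.0689
Step 2: Evaluate g(x).
g(2.3128) = 1*2.3128 - 10 = -7.6872
Step 3: Compute Lagrangian.
L = 48.0689 + 2*-7.6872 = 32.6945


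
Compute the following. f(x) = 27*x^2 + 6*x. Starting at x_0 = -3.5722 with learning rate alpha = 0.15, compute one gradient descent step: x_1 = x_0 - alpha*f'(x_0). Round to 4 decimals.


We compute the gradient at x_0 and apply the update.
f'(x) = 54*x + 6
f'(-3.5722) = 54*-3.5722 + 6 = -186.8988
x_1 = -3.5722 - 0.15*-186.8988 = 24.4626


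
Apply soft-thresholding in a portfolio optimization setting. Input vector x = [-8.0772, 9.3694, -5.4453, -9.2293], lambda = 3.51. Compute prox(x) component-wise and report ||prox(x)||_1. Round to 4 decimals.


Soft-thresholding with lambda = 3.51:
prox(-8.0772) = sign(-8.0772)*max(|-8.0772| - 3.51, 0) = -4.5672
prox(9.3694) = sign(9.3694)*max(|9.3694| - 3.51, 0) = 5.8594
prox(-5.4453) = sign(-5.4453)*max(|-5.4453| - 3.51, 0) = -1.9353
prox(-9.2293) = sign(-9.2293)*max(|-9.2293| - 3.51, 0) = -5.7193
prox(x) = [-4.5672, 5.8594, -1.9353, -5.7193]
||prox(x)||_1 = 4.5672 + 5.8594 + 1.9353 + 5.7193 = 18.0812


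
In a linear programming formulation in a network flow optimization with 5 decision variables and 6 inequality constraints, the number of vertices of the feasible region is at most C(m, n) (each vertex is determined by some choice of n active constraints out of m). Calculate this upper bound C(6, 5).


Each vertex corresponds to some choice of n active constraints out of m, so the number of vertices is at most C(m, n) = m! / (n!(m-n)!).
m = 6, n = 5
Numerator: 6 * 5 * 4 * 3 * 2
Denominator: 5! = 120
C(6, 5) = 6


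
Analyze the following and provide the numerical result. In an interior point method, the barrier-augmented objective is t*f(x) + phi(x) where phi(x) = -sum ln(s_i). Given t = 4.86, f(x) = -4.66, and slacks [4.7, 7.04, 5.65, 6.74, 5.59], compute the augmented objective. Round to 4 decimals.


Step 1: Compute log-barrier.
ln values: [1.5476, 1.9516, 1.7317, 1.9081, 1.721]
phi = -(1.5476 + 1.9516 + 1.7317 + 1.9081 + 1.721) = -8.8599
Step 2: Compute augmented objective.
t*f(x) = 4.86*-4.66 = -22.6476
Total = -22.6476 - 8.8599 = -31.5075


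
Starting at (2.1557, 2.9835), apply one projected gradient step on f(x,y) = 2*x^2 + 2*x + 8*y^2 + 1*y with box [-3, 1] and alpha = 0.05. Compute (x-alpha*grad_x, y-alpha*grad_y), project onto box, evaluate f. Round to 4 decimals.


Step 1: Compute gradient at (2.1557, 2.9835).
grad_x = 2*2*2.1557 + 2 = 10.6228
grad_y = 2*8*2.9835 + 1 = 48.736
Step 2: Gradient step.
x_raw = 2.1557 - 0.05*10.6228 = 1.6246
y_raw = 2.9835 - 0.05*48.736 = 0.5467
Step 3: Project onto [-3, 1].
x_proj = clip(1.6246) = 1.0
y_proj = clip(0.5467) = 0.5467
Step 4: Evaluate f.
f(1.0, 0.5467) = 6.9377


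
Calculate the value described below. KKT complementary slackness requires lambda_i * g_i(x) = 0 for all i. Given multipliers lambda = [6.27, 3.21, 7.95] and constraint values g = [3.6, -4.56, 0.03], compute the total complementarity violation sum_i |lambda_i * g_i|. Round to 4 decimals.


KKT complementary slackness check:
lambda_1 * g_1 = 6.27 * 3.6 = 22.572
lambda_2 * g_2 = 3.21 * -4.56 = -14.6376
lambda_3 * g_3 = 7.95 * 0.03 = 0.2385
Total violation = 22.572 + 14.6376 + 0.2385 = 37.4481


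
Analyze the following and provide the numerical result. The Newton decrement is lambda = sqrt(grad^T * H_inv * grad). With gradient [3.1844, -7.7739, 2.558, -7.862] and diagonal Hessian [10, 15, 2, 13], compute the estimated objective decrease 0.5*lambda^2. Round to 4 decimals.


Step 1: H is diagonal, so H^(-1) * g = [0.3184, -0.5183, 1.279, -0.6048].
Step 2: g^T H^(-1) g = sum_i g_i^2 / H_ii
  = (3.1844)^2/10 + (-7.7739)^2/15 + (2.558)^2/2 + (-7.862)^2/13
  = 1.014 + 4.0289 + 3.2717 + 4.7547 = 13.0693
Step 3: Objective decrease = 0.5 * g^T H^(-1) g = 6.5347


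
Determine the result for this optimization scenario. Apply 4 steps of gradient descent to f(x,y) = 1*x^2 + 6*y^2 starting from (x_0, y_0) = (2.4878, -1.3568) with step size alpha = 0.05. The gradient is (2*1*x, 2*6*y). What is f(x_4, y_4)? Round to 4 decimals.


Gradient descent on f(x,y) = 1*x^2 + 6*y^2.
Starting point: (2.4878, -1.3568), alpha = 0.05
Step 1: grad_x = 2*1*2.4878 = 4.9756, grad_y = 2*6*-1.3568 = -16.2816
  x_1 = 2.4878 - 0.05*4.9756 = 2.239
  y_1 = -1.3568 - 0.05*-16.2816 = -0.5427
Step 2: grad_x = 2*1*2.239 = 4.478, grad_y = 2*6*-0.5427 = -6.5126
  x_2 = 2.239 - 0.05*4.478 = 2.0151
  y_2 = -0.5427 - 0.05*-6.5126 = -0.2171
Step 3: grad_x = 2*1*2.0151 = 4.0302, grad_y = 2*6*-0.2171 = -2.6051
  x_3 = 2.0151 - 0.05*4.0302 = 1.8136
  y_3 = -0.2171 - 0.05*-2.6051 = -0.0868
Step 4: grad_x = 2*1*1.8136 = 3.6272, grad_y = 2*6*-0.0868 = -1.042
  x_4 = 1.8136 - 0.05*3.6272 = 1.6322
  y_4 = -0.0868 - 0.05*-1.042 = -0.0347
f(1.6322, -0.0347) = 1*1.6322^2 + 6*(-0.0347)^2 = 2.6715


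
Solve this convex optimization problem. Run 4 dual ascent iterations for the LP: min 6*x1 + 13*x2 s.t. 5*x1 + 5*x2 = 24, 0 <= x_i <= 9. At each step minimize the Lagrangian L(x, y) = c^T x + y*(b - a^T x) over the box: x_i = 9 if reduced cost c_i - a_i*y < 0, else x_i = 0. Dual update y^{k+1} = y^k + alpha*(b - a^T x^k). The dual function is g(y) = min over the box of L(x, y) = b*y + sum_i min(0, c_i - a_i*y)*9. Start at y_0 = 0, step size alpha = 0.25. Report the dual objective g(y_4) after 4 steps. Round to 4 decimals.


Dual ascent for LP: min 6*x1 + 13*x2, 5*x1 + 5*x2 = 24, 0 <= x_i <= 9
Step 1: y^k = 0.0, reduced costs: (6.0, 13.0)
  x^k = (0.0, 0.0), subgradient = b - a^T x = 24.0
  y^{k+1} = 0.0 + 0.25*24.0 = 6.0
Step 2: y^k = 6.0, reduced costs: (-24.0, -17.0)
  x^k = (9.0, 9.0), subgradient = b - a^T x = -66.0
  y^{k+1} = 6.0 + 0.25*-66.0 = -10.5
Step 3: y^k = -10.5, reduced costs: (58.5, 65.5)
  x^k = (0.0, 0.0), subgradient = b - a^T x = 24.0
  y^{k+1} = -10.5 + 0.25*24.0 = -4.5
Step 4: y^k = -4.5, reduced costs: (28.5, 35.5)
  x^k = (0.0, 0.0), subgradient = b - a^T x = 24.0
  y^{k+1} = -4.5 + 0.25*24.0 = 1.5
Dual objective at y_4 = 1.5: reduced costs (-1.5, 5.5), box minimizer x = (9.0, 0.0)
g(y_4) = b*y + (c1 - a1*y)*x1 + (c2 - a2*y)*x2 = 24*1.5 + (-1.5)*9.0 + 5.5*0.0 = 36.0 - 13.5 + 0.0 = 22.5


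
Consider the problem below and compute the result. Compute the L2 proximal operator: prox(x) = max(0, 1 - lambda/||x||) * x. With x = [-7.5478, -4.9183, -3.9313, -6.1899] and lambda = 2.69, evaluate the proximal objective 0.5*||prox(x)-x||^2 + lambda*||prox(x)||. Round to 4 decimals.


Step 1: Compute ||x||.
||x|| = 11.6159
Step 2: Compute scaling factor.
scale = max(0, 1 - 2.69/11.6159) = 0.7684
Step 3: prox(x) = [-5.7999, -3.7793, -3.0209, -4.7564]
||prox(x)|| = 8.9259
Step 4: Proximal objective.
0.5*||prox-x||^2 = 3.6181
lambda*||prox|| = 24.0107
Total = 27.6287


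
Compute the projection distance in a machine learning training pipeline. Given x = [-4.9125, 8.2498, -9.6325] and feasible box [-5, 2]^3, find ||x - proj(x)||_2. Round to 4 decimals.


Project each component onto [-5, 2].
clip(-4.9125) = -4.9125, clip(8.2498) = 2.0, clip(-9.6325) = -5.0
Projection = [-4.9125, 2.0, -5.0]
Squared diffs: [0.0, 39.06, 21.4601]
Distance = sqrt(60.5201) = 7.7795


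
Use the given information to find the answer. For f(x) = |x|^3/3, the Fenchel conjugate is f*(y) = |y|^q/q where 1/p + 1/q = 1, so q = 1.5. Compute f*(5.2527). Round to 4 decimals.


The conjugate exponent q satisfies 1/p + 1/q = 1.
p = 3, so q = 3/(3 - 1) = 1.5
|y|^q = 5.2527^1.5 = 12.0385
f*(5.2527) = 12.0385 / 1.5 = 8.0257


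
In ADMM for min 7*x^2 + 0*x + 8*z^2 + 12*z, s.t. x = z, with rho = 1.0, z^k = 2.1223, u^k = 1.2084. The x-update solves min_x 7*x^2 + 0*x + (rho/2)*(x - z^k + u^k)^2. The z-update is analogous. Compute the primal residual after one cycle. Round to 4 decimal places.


ADMM iteration with rho = 1.0, z^k = 2.1223, u^k = 1.2084
Step 1: x-update.
Minimize 7*x^2 + 0*x + (1.0/2)*(x - 2.1223 + 1.2084)^2
FOC: (2*7 + 1.0)*x = 0 + 1.0*(2.1223 - 1.2084)
x^{k+1} = 0.0609
Step 2: z-update.
Minimize 8*z^2 + 12*z + (1.0/2)*(0.0609 - z + 1.2084)^2
FOC: (2*8 + 1.0)*z = -12 + 1.0*(0.0609 + 1.2084)
z^{k+1} = -0.6312
Step 3: u-update.
u^{k+1} = 1.2084 + 0.0609 + 0.6312 = 1.9005
Step 4: Primal residual = |0.0609 + 0.6312| = 0.6921


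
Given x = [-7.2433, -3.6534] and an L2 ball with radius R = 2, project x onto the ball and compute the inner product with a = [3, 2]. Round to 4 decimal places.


Step 1: Compute ||x|| (intermediates to 6 decimals).
||x|| = sqrt((-7.2433)^2 + (-3.6534)^2) = 8.112504
Step 2: Project.
Since ||x|| > R, scale = R/||x|| = 2/8.112504 = 0.246533, proj(x) = scale * x
proj(x) = [-1.785712, -0.900684]
Step 3: Dot product.
a^T * proj(x) = 3*(-1.785712) + 2*(-0.900684) = -7.1585


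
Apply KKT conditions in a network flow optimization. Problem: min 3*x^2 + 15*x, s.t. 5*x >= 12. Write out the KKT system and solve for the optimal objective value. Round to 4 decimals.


Step 1: Try lambda = 0 (constraint inactive).
x_unc = -15/(2*3) = -2.5
Check: 5*-2.5 = -12.5 < 12 -- violated!
Step 2: Constraint must be active: 5*x = 12
x* = 12/5 = 2.4
lambda = (2*3*2.4 + 15)/5 = 5.88
Step 3: Compute optimal value.
f(x*) = 3*2.4^2 + 15*2.4 = 53.28


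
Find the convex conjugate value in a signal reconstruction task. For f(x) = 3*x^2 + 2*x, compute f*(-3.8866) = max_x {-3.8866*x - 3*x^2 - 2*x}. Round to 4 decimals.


f*(y) = sup_x {y*x - a*x^2 - b*x} = sup_x {(y-b)*x - a*x^2}
FOC: (y - b) - 2a*x = 0 => x* = (y - b)/(2a)
x* = (-3.8866 - 2)/(2*3) = -0.9811
f*(-3.8866) = (y-b)^2/(4a) = (-3.8866 - 2)^2/(4*3)
= 34.6521/12 = 2.8877


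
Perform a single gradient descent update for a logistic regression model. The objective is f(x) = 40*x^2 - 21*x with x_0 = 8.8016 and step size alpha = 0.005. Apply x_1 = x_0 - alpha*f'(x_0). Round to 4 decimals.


We compute the gradient at x_0 and apply the update.
f'(x) = 80*x - 21
f'(8.8016) = 80*8.8016 - 21 = 683.128
x_1 = 8.8016 - 0.005*683.128 = 5.386


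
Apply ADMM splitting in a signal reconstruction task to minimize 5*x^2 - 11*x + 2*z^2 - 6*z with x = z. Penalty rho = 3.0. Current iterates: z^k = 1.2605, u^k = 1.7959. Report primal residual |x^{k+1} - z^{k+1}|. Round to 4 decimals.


ADMM iteration with rho = 3.0, z^k = 1.2605, u^k = 1.7959
Step 1: x-update.
Minimize 5*x^2 - 11*x + (3.0/2)*(x - 1.2605 + 1.7959)^2
FOC: (2*5 + 3.0)*x = 11 + 3.0*(1.2605 - 1.7959)
x^{k+1} = 0.7226
Step 2: z-update.
Minimize 2*z^2 - 6*z + (3.0/2)*(0.7226 - z + 1.7959)^2
FOC: (2*2 + 3.0)*z = 6 + 3.0*(0.7226 + 1.7959)
z^{k+1} = 1.9365
Step 3: u-update.
u^{k+1} = 1.7959 + 0.7226 - 1.9365 = 0.582
Step 4: Primal residual = |0.7226 - 1.9365| = 1.2139


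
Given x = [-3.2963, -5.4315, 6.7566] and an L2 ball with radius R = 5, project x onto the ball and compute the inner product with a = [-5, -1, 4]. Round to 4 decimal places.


Step 1: Compute ||x|| (intermediates to 6 decimals).
||x|| = sqrt((-3.2963)^2 + (-5.4315)^2 + 6.7566^2) = 9.274612
Step 2: Project.
Since ||x|| > R, scale = R/||x|| = 5/9.274612 = 0.539106, proj(x) = scale * x
proj(x) = [-1.777055, -2.928154, 3.642524]
Step 3: Dot product.
a^T * proj(x) = -5*(-1.777055) - 1*(-2.928154) + 4*3.642524 = 26.3835


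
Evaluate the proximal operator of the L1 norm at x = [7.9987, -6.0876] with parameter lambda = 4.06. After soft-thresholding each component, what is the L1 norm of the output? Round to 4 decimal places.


Soft-thresholding with lambda = 4.06:
prox(7.9987) = sign(7.9987)*max(|7.9987| - 4.06, 0) = 3.9387
prox(-6.0876) = sign(-6.0876)*max(|-6.0876| - 4.06, 0) = -2.0276
prox(x) = [3.9387, -2.0276]
||prox(x)||_1 = 3.9387 + 2.0276 = 5.9663


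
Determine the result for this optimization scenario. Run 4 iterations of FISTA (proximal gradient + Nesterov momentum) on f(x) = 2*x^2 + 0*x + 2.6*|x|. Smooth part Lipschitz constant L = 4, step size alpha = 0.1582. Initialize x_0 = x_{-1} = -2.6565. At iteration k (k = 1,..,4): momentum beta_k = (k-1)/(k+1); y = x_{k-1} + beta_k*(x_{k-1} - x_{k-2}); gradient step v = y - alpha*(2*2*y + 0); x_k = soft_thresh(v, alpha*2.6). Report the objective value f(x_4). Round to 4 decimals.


FISTA on f(x) = 2*x^2 + 0*x + 2.6*|x|
L = 4, alpha = 0.1582
Iteration 1: beta = 0.0, y = -2.6565 + 0.0*(-2.6565 + 2.6565) = -2.6565
  grad(y) = -10.626, v = y - alpha*grad = -0.9755
  prox(v) = soft_thresh(-0.9755, 0.4113) = -0.5641
Iteration 2: beta = 0.3333, y = -0.5641 + 0.3333*(-0.5641 + 2.6565) = 0.1333
  grad(y) = 0.5332, v = y - alpha*grad = 0.0489
  prox(v) = soft_thresh(0.0489, 0.4113) = 0.0
Iteration 3: beta = 0.5, y = 0.0 + 0.5*(0.0 + 0.5641) = 0.2821
  grad(y) = 1.1283, v = y - alpha*grad = 0.1036
  prox(v) = soft_thresh(0.1036, 0.4113) = 0.0
Iteration 4: beta = 0.6, y = 0.0 + 0.6*(0.0 - 0.0) = 0.0
  grad(y) = 0.0, v = y - alpha*grad = 0.0
  prox(v) = soft_thresh(0.0, 0.4113) = 0.0
f(x_4) = 2*0.0^2 + 0*0.0 + 2.6*|0.0| = 0.0


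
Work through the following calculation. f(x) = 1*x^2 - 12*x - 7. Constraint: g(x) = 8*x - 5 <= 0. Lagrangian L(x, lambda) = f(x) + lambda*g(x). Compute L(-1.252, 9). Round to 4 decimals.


Step 1: Evaluate f(x).
f(-1.252) = 1*(-1.252)^2 - 12*(-1.252) - 7 = 9.5915
Step 2: Evaluate g(x).
g(-1.252) = 8*-1.252 - 5 = -15.016
Step 3: Compute Lagrangian.
L = 9.5915 + 9*-15.016 = -125.5525


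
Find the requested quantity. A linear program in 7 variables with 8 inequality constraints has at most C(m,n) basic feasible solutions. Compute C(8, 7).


Each vertex corresponds to some choice of n active constraints out of m, so the number of vertices is at most C(m, n) = m! / (n!(m-n)!).
m = 8, n = 7
Numerator: 8 * 7 * 6 * 5 * 4 * 3 * 2
Denominator: 7! = 5040
C(8, 7) = 8


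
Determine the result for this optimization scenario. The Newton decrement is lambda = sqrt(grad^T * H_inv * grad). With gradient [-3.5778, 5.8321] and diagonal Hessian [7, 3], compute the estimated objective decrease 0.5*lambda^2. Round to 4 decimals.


Step 1: H is diagonal, so H^(-1) * g = [-0.5111, 1.944].
Step 2: g^T H^(-1) g = sum_i g_i^2 / H_ii
  = (-3.5778)^2/7 + (5.8321)^2/3
  = 1.8287 + 11.3378 = 13.1665
Step 3: Objective decrease = 0.5 * g^T H^(-1) g = 6.5832


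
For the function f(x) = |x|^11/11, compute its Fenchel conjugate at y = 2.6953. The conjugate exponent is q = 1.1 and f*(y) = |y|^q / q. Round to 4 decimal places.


The conjugate exponent q satisfies 1/p + 1/q = 1.
p = 11, so q = 11/(11 - 1) = 1.1
|y|^q = 2.6953^1.1 = 2.9762
f*(2.6953) = 2.9762 / 1.1 = 2.7057


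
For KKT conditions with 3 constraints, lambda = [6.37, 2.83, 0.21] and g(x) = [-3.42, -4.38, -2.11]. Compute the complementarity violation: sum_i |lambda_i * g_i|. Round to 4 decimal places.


KKT complementary slackness check:
lambda_1 * g_1 = 6.37 * -3.42 = -21.7854
lambda_2 * g_2 = 2.83 * -4.38 = -12.3954
lambda_3 * g_3 = 0.21 * -2.11 = -0.4431
Total violation = 21.7854 + 12.3954 + 0.4431 = 34.6239


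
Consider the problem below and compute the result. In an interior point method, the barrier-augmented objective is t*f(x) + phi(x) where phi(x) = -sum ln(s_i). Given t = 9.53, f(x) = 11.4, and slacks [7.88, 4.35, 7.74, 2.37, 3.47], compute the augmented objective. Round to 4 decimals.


Step 1: Compute log-barrier.
ln values: [2.0643, 1.4702, 2.0464, 0.8629, 1.2442]
phi = -(2.0643 + 1.4702 + 2.0464 + 0.8629 + 1.2442) = -7.6879
Step 2: Compute augmented objective.
t*f(x) = 9.53*11.4 = 108.642
Total = 108.642 - 7.6879 = 100.9541


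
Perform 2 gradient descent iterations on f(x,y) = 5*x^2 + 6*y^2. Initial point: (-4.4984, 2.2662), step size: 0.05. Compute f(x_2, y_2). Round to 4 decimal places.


Gradient descent on f(x,y) = 5*x^2 + 6*y^2.
Starting point: (-4.4984, 2.2662), alpha = 0.05
Step 1: grad_x = 2*5*-4.4984 = -44.984, grad_y = 2*6*2.2662 = 27.1944
  x_1 = -4.4984 - 0.05*-44.984 = -2.2492
  y_1 = 2.2662 - 0.05*27.1944 = 0.9065
Step 2: grad_x = 2*5*-2.2492 = -22.492, grad_y = 2*6*0.9065 = 10.8778
  x_2 = -2.2492 - 0.05*-22.492 = -1.1246
  y_2 = 0.9065 - 0.05*10.8778 = 0.3626
f(-1.1246, 0.3626) = 5*(-1.1246)^2 + 6*0.3626^2 = 7.1125


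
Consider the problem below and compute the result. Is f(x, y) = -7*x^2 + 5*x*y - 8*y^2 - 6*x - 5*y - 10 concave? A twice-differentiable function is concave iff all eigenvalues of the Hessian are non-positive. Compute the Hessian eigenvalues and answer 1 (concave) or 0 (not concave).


The Hessian of f(x,y) = -7*x^2 + 5*x*y - 8*y^2 - 6*x - 5*y - 10 is:
H = [[-14, 5], [5, -16]]
Trace = -14 - 16 = -30
Determinant = -14*-16 - (5)^2 = 199
Discriminant = (-30)^2 - 4*199 = 104.0
Eigenvalues: lambda_1 = -20.099, lambda_2 = -9.901
The function is concave.

1


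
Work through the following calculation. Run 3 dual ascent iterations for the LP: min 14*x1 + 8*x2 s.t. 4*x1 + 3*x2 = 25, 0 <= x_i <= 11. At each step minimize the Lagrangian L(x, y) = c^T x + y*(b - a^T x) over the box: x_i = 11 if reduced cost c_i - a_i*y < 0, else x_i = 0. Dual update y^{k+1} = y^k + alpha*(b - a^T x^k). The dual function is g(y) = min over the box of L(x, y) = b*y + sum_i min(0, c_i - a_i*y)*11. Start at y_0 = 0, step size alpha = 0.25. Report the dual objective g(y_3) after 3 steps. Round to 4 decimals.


Dual ascent for LP: min 14*x1 + 8*x2, 4*x1 + 3*x2 = 25, 0 <= x_i <= 11
Step 1: y^k = 0.0, reduced costs: (14.0, 8.0)
  x^k = (0.0, 0.0), subgradient = b - a^T x = 25.0
  y^{k+1} = 0.0 + 0.25*25.0 = 6.25
Step 2: y^k = 6.25, reduced costs: (-11.0, -10.75)
  x^k = (11.0, 11.0), subgradient = b - a^T x = -52.0
  y^{k+1} = 6.25 + 0.25*-52.0 = -6.75
Step 3: y^k = -6.75, reduced costs: (41.0, 28.25)
  x^k = (0.0, 0.0), subgradient = b - a^T x = 25.0
  y^{k+1} = -6.75 + 0.25*25.0 = -0.5
Dual objective at y_3 = -0.5: reduced costs (16.0, 9.5), box minimizer x = (0.0, 0.0)
g(y_3) = b*y + (c1 - a1*y)*x1 + (c2 - a2*y)*x2 = 25*(-0.5) + 16.0*0.0 + 9.5*0.0 = -12.5 + 0.0 + 0.0 = -12.5


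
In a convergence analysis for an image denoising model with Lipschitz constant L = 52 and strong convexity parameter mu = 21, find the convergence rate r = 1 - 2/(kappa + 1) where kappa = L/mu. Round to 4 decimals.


Step 1: Compute the condition number.
kappa = L/mu = 52/21 = 2.4762
Step 2: Compute the convergence rate.
r = 1 - 2/(kappa + 1) = 1 - 2*mu/(L + mu) = (L - mu)/(L + mu) = 31/73 = 0.4247


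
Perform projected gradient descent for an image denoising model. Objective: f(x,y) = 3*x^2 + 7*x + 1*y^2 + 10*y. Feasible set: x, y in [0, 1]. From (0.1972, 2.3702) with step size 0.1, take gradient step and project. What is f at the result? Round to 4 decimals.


Step 1: Compute gradient at (0.1972, 2.3702).
grad_x = 2*3*0.1972 + 7 = 8.1832
grad_y = 2*1*2.3702 + 10 = 14.7404
Step 2: Gradient step.
x_raw = 0.1972 - 0.1*8.1832 = -0.6211
y_raw = 2.3702 - 0.1*14.7404 = 0.8962
Step 3: Project onto [0, 1].
x_proj = clip(-0.6211) = 0.0
y_proj = clip(0.8962) = 0.8962
Step 4: Evaluate f.
f(0.0, 0.8962) = 9.7647


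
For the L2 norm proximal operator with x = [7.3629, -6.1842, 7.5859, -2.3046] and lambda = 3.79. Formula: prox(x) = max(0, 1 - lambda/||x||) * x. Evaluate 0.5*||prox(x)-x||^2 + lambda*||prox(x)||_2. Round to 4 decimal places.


Step 1: Compute ||x||.
||x|| = 12.4625
Step 2: Compute scaling factor.
scale = max(0, 1 - 3.79/12.4625) = 0.6959
Step 3: prox(x) = [5.1237, -4.3035, 5.2789, -1.6037]
||prox(x)|| = 8.6725
Step 4: Proximal objective.
0.5*||prox-x||^2 = 7.1821
lambda*||prox|| = 32.8688
Total = 40.0508


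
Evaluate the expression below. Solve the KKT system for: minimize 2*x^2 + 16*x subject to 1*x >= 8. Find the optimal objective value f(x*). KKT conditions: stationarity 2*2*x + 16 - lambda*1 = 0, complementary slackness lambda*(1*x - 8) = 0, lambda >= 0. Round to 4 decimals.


Step 1: Try lambda = 0 (constraint inactive).
x_unc = -16/(2*2) = -4.0
Check: 1*-4.0 = -4.0 < 8 -- violated!
Step 2: Constraint must be active: 1*x = 8
x* = 8/1 = 8.0
lambda = (2*2*8.0 + 16)/1 = 48.0
Step 3: Compute optimal value.
f(x*) = 2*8.0^2 + 16*8.0 = 256.0


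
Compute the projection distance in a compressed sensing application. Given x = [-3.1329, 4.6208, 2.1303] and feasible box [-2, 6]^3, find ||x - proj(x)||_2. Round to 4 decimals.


Project each component onto [-2, 6].
clip(-3.1329) = -2.0, clip(4.6208) = 4.6208, clip(2.1303) = 2.1303
Projection = [-2.0, 4.6208, 2.1303]
Squared diffs: [1.2835, 0.0, 0.0]
Distance = sqrt(1.2835) = 1.1329


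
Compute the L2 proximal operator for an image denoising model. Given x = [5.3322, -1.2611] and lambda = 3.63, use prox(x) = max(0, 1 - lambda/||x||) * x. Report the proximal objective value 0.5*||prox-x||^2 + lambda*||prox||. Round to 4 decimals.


Step 1: Compute ||x||.
||x|| = 5.4793
Step 2: Compute scaling factor.
scale = max(0, 1 - 3.63/5.4793) = 0.3375
Step 3: prox(x) = [1.7997, -0.4256]
||prox(x)|| = 1.8493
Step 4: Proximal objective.
0.5*||prox-x||^2 = 6.5885
lambda*||prox|| = 6.713
Total = 13.3014


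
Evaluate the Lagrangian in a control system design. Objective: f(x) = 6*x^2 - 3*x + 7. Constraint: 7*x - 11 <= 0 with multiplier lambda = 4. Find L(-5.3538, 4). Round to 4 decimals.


Step 1: Evaluate f(x).
f(-5.3538) = 6*(-5.3538)^2 - 3*(-5.3538) + 7 = 195.0404
Step 2: Evaluate g(x).
g(-5.3538) = 7*-5.3538 - 11 = -48.4766
Step 3: Compute Lagrangian.
L = 195.0404 + 4*-48.4766 = 1.134


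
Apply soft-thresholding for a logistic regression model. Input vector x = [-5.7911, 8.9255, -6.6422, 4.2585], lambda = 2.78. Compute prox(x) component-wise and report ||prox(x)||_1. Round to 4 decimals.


Soft-thresholding with lambda = 2.78:
prox(-5.7911) = sign(-5.7911)*max(|-5.7911| - 2.78, 0) = -3.0111
prox(8.9255) = sign(8.9255)*max(|8.9255| - 2.78, 0) = 6.1455
prox(-6.6422) = sign(-6.6422)*max(|-6.6422| - 2.78, 0) = -3.8622
prox(4.2585) = sign(4.2585)*max(|4.2585| - 2.78, 0) = 1.4785
prox(x) = [-3.0111, 6.1455, -3.8622, 1.4785]
||prox(x)||_1 = 3.0111 + 6.1455 + 3.8622 + 1.4785 = 14.4973


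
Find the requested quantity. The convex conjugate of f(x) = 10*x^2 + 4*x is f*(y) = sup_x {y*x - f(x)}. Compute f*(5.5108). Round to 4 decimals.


f*(y) = sup_x {y*x - a*x^2 - b*x} = sup_x {(y-b)*x - a*x^2}
FOC: (y - b) - 2a*x = 0 => x* = (y - b)/(2a)
x* = (5.5108 - 4)/(2*10) = 0.0755
f*(5.5108) = (y-b)^2/(4a) = (5.5108 - 4)^2/(4*10)
= 2.2825/40 = 0.0571


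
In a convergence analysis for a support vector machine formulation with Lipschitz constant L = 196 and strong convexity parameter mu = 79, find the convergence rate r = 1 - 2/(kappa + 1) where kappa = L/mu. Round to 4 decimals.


Step 1: Compute the condition number.
kappa = L/mu = 196/79 = 2.481
Step 2: Compute the convergence rate.
r = 1 - 2/(kappa + 1) = 1 - 2*mu/(L + mu) = (L - mu)/(L + mu) = 117/275 = 0.4255


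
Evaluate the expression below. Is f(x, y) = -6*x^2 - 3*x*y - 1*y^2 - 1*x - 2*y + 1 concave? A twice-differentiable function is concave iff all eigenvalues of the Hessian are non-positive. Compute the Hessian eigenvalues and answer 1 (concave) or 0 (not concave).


The Hessian of f(x,y) = -6*x^2 - 3*x*y - 1*y^2 - 1*x - 2*y + 1 is:
H = [[-12, -3], [-3, -2]]
Trace = -12 - 2 = -14
Determinant = -12*-2 - (-3)^2 = 15
Discriminant = (-14)^2 - 4*15 = 136.0
Eigenvalues: lambda_1 = -12.831, lambda_2 = -1.169
The function is concave.

1


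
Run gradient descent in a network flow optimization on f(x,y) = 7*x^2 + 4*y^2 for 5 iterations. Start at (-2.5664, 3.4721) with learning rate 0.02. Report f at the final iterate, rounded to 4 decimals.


Gradient descent on f(x,y) = 7*x^2 + 4*y^2.
Starting point: (-2.5664, 3.4721), alpha = 0.02
Step 1: grad_x = 2*7*-2.5664 = -35.9296, grad_y = 2*4*3.4721 = 27.7768
  x_1 = -2.5664 - 0.02*-35.9296 = -1.8478
  y_1 = 3.4721 - 0.02*27.7768 = 2.9166
Step 2: grad_x = 2*7*-1.8478 = -25.8693, grad_y = 2*4*2.9166 = 23.3325
  x_2 = -1.8478 - 0.02*-25.8693 = -1.3304
  y_2 = 2.9166 - 0.02*23.3325 = 2.4499
Step 3: grad_x = 2*7*-1.3304 = -18.6259, grad_y = 2*4*2.4499 = 19.5993
  x_3 = -1.3304 - 0.02*-18.6259 = -0.9579
  y_3 = 2.4499 - 0.02*19.5993 = 2.0579
Step 4: grad_x = 2*7*-0.9579 = -13.4107, grad_y = 2*4*2.0579 = 16.4634
  x_4 = -0.9579 - 0.02*-13.4107 = -0.6897
  y_4 = 2.0579 - 0.02*16.4634 = 1.7287
Step 5: grad_x = 2*7*-0.6897 = -9.6557, grad_y = 2*4*1.7287 = 13.8293
  x_5 = -0.6897 - 0.02*-9.6557 = -0.4966
  y_5 = 1.7287 - 0.02*13.8293 = 1.4521
f(-0.4966, 1.4521) = 7*(-0.4966)^2 + 4*1.4521^2 = 10.1602


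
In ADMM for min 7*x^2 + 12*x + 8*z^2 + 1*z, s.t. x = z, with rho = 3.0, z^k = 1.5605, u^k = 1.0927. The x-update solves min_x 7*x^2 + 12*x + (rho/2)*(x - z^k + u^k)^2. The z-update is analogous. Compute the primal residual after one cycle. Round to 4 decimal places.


ADMM iteration with rho = 3.0, z^k = 1.5605, u^k = 1.0927
Step 1: x-update.
Minimize 7*x^2 + 12*x + (3.0/2)*(x - 1.5605 + 1.0927)^2
FOC: (2*7 + 3.0)*x = -12 + 3.0*(1.5605 - 1.0927)
x^{k+1} = -0.6233
Step 2: z-update.
Minimize 8*z^2 + 1*z + (3.0/2)*(-0.6233 - z + 1.0927)^2
FOC: (2*8 + 3.0)*z = -1 + 3.0*(-0.6233 + 1.0927)
z^{k+1} = 0.0215
Step 3: u-update.
u^{k+1} = 1.0927 - 0.6233 - 0.0215 = 0.4479
Step 4: Primal residual = |-0.6233 - 0.0215| = 0.6448


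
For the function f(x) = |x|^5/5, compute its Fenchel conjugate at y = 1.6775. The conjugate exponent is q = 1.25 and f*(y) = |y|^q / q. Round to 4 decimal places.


The conjugate exponent q satisfies 1/p + 1/q = 1.
p = 5, so q = 5/(5 - 1) = 1.25
|y|^q = 1.6775^1.25 = 1.9091
f*(1.6775) = 1.9091 / 1.25 = 1.5273


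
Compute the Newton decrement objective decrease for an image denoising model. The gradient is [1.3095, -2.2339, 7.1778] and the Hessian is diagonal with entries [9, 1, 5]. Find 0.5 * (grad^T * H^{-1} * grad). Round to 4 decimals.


Step 1: H is diagonal, so H^(-1) * g = [0.1455, -2.2339, 1.4356].
Step 2: g^T H^(-1) g = sum_i g_i^2 / H_ii
  = (1.3095)^2/9 + (-2.2339)^2/1 + (7.1778)^2/5
  = 0.1905 + 4.9903 + 10.3042 = 15.485
Step 3: Objective decrease = 0.5 * g^T H^(-1) g = 7.7425


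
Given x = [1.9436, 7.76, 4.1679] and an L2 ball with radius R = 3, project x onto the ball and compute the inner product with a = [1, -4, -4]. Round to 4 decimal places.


Step 1: Compute ||x|| (intermediates to 6 decimals).
||x|| = sqrt(1.9436^2 + 7.76^2 + 4.1679^2) = 9.020342
Step 2: Project.
Since ||x|| > R, scale = R/||x|| = 3/9.020342 = 0.332582, proj(x) = scale * x
proj(x) = [0.646406, 2.580836, 1.386169]
Step 3: Dot product.
a^T * proj(x) = 1*0.646406 - 4*2.580836 - 4*1.386169 = -15.2216


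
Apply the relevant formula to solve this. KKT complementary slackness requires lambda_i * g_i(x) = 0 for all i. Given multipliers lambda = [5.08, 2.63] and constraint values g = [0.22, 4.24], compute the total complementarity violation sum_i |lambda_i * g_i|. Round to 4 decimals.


KKT complementary slackness check:
lambda_1 * g_1 = 5.08 * 0.22 = 1.1176
lambda_2 * g_2 = 2.63 * 4.24 = 11.1512
Total violation = 1.1176 + 11.1512 = 12.2688


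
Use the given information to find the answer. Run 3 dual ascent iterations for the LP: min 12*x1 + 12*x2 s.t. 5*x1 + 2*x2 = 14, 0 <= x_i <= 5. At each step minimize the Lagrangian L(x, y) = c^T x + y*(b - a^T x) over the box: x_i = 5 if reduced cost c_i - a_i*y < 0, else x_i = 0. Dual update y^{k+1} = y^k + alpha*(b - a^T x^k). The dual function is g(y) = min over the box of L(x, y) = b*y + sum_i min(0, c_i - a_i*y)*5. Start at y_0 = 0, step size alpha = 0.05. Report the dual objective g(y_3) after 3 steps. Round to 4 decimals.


Dual ascent for LP: min 12*x1 + 12*x2, 5*x1 + 2*x2 = 14, 0 <= x_i <= 5
Step 1: y^k = 0.0, reduced costs: (12.0, 12.0)
  x^k = (0.0, 0.0), subgradient = b - a^T x = 14.0
  y^{k+1} = 0.0 + 0.05*14.0 = 0.7
Step 2: y^k = 0.7, reduced costs: (8.5, 10.6)
  x^k = (0.0, 0.0), subgradient = b - a^T x = 14.0
  y^{k+1} = 0.7 + 0.05*14.0 = 1.4
Step 3: y^k = 1.4, reduced costs: (5.0, 9.2)
  x^k = (0.0, 0.0), subgradient = b - a^T x = 14.0
  y^{k+1} = 1.4 + 0.05*14.0 = 2.1
Dual objective at y_3 = 2.1: reduced costs (1.5, 7.8), box minimizer x = (0.0, 0.0)
g(y_3) = b*y + (c1 - a1*y)*x1 + (c2 - a2*y)*x2 = 14*2.1 + 1.5*0.0 + 7.8*0.0 = 29.4 + 0.0 + 0.0 = 29.4


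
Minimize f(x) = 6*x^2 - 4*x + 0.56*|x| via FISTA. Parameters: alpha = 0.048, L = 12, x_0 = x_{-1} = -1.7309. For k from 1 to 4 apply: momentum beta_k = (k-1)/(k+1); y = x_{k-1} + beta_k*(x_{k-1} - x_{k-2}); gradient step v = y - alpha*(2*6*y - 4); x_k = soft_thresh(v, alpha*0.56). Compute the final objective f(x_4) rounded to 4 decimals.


FISTA on f(x) = 6*x^2 - 4*x + 0.56*|x|
L = 12, alpha = 0.048
Iteration 1: beta = 0.0, y = -1.7309 + 0.0*(-1.7309 + 1.7309) = -1.7309
  grad(y) = -24.7708, v = y - alpha*grad = -0.5419
  prox(v) = soft_thresh(-0.5419, 0.0269) = -0.515
Iteration 2: beta = 0.3333, y = -0.515 + 0.3333*(-0.515 + 1.7309) = -0.1097
  grad(y) = -5.3167, v = y - alpha*grad = 0.1455
  prox(v) = soft_thresh(0.1455, 0.0269) = 0.1186
Iteration 3: beta = 0.5, y = 0.1186 + 0.5*(0.1186 + 0.515) = 0.4354
  grad(y) = 1.2248, v = y - alpha*grad = 0.3766
  prox(v) = soft_thresh(0.3766, 0.0269) = 0.3497
Iteration 4: beta = 0.6, y = 0.3497 + 0.6*(0.3497 - 0.1186) = 0.4884
  grad(y) = 1.861, v = y - alpha*grad = 0.3991
  prox(v) = soft_thresh(0.3991, 0.0269) = 0.3722
f(x_4) = 6*0.3722^2 - 4*0.3722 + 0.56*|0.3722| = -0.4492


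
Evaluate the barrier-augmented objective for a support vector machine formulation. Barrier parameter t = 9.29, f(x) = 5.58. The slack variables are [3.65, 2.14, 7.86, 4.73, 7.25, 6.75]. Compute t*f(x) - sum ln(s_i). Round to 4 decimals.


Step 1: Compute log-barrier.
ln values: [1.2947, 0.7608, 2.0618, 1.5539, 1.981, 1.9095]
phi = -(1.2947 + 0.7608 + 2.0618 + 1.5539 + 1.981 + 1.9095) = -9.5618
Step 2: Compute augmented objective.
t*f(x) = 9.29*5.58 = 51.8382
Total = 51.8382 - 9.5618 = 42.2764


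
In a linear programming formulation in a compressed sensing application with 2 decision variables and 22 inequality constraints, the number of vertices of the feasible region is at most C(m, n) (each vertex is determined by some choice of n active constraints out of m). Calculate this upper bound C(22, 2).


Each vertex corresponds to some choice of n active constraints out of m, so the number of vertices is at most C(m, n) = m! / (n!(m-n)!).
m = 22, n = 2
Numerator: 22 * 21
Denominator: 2! = 2
C(22, 2) = 231


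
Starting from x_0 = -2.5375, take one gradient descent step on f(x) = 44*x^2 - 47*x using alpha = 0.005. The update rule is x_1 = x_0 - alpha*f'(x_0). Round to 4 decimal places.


We compute the gradient at x_0 and apply the update.
f'(x) = 88*x - 47
f'(-2.5375) = 88*-2.5375 - 47 = -270.3
x_1 = -2.5375 - 0.005*-270.3 = -1.186


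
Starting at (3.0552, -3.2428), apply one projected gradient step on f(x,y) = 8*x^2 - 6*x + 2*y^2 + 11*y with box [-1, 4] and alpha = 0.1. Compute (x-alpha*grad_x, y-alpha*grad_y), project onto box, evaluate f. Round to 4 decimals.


Step 1: Compute gradient at (3.0552, -3.2428).
grad_x = 2*8*3.0552 - 6 = 42.8832
grad_y = 2*2*-3.2428 + 11 = -1.9712
Step 2: Gradient step.
x_raw = 3.0552 - 0.1*42.8832 = -1.2331
y_raw = -3.2428 - 0.1*-1.9712 = -3.0457
Step 3: Project onto [-1, 4].
x_proj = clip(-1.2331) = -1.0
y_proj = clip(-3.0457) = -1.0
Step 4: Evaluate f.
f(-1.0, -1.0) = 5.0


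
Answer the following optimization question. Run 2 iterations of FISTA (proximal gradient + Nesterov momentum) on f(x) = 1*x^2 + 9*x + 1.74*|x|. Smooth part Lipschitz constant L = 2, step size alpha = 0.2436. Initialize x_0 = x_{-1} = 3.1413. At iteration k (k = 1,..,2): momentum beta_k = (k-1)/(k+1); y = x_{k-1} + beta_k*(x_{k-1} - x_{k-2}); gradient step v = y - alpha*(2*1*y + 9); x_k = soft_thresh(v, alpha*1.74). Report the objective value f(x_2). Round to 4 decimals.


FISTA on f(x) = 1*x^2 + 9*x + 1.74*|x|
L = 2, alpha = 0.2436
Iteration 1: beta = 0.0, y = 3.1413 + 0.0*(3.1413 - 3.1413) = 3.1413
  grad(y) = 15.2826, v = y - alpha*grad = -0.5815
  prox(v) = soft_thresh(-0.5815, 0.4239) = -0.1577
Iteration 2: beta = 0.3333, y = -0.1577 + 0.3333*(-0.1577 - 3.1413) = -1.2573
  grad(y) = 6.4853, v = y - alpha*grad = -2.8372
  prox(v) = soft_thresh(-2.8372, 0.4239) = -2.4133
f(x_2) = 1*(-2.4133)^2 + 9*(-2.4133) + 1.74*|-2.4133| = -11.6965


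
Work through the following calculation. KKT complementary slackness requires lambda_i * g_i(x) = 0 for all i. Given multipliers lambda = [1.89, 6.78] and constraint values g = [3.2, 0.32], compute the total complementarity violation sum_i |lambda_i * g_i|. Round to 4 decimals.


KKT complementary slackness check:
lambda_1 * g_1 = 1.89 * 3.2 = 6.048
lambda_2 * g_2 = 6.78 * 0.32 = 2.1696
Total violation = 6.048 + 2.1696 = 8.2176


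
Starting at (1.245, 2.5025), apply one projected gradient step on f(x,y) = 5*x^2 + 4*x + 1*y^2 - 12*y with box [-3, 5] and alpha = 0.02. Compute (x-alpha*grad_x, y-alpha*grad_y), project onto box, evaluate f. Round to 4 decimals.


Step 1: Compute gradient at (1.245, 2.5025).
grad_x = 2*5*1.245 + 4 = 16.45
grad_y = 2*1*2.5025 - 12 = -6.995
Step 2: Gradient step.
x_raw = 1.245 - 0.02*16.45 = 0.916
y_raw = 2.5025 - 0.02*-6.995 = 2.6424
Step 3: Project onto [-3, 5].
x_proj = clip(0.916) = 0.916
y_proj = clip(2.6424) = 2.6424
Step 4: Evaluate f.
f(0.916, 2.6424) = -16.8672


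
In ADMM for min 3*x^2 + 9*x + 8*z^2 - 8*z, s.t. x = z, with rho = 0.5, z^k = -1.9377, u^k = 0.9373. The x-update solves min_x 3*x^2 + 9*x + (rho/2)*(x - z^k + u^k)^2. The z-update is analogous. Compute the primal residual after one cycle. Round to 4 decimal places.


ADMM iteration with rho = 0.5, z^k = -1.9377, u^k = 0.9373
Step 1: x-update.
Minimize 3*x^2 + 9*x + (0.5/2)*(x + 1.9377 + 0.9373)^2
FOC: (2*3 + 0.5)*x = -9 + 0.5*(-1.9377 - 0.9373)
x^{k+1} = -1.6058
Step 2: z-update.
Minimize 8*z^2 - 8*z + (0.5/2)*(-1.6058 - z + 0.9373)^2
FOC: (2*8 + 0.5)*z = 8 + 0.5*(-1.6058 + 0.9373)
z^{k+1} = 0.4646
Step 3: u-update.
u^{k+1} = 0.9373 - 1.6058 - 0.4646 = -1.1331
Step 4: Primal residual = |-1.6058 - 0.4646| = 2.0704


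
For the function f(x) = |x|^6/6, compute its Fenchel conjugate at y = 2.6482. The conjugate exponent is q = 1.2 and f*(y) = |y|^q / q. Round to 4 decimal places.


The conjugate exponent q satisfies 1/p + 1/q = 1.
p = 6, so q = 6/(6 - 1) = 1.2
|y|^q = 2.6482^1.2 = 3.2177
f*(2.6482) = 3.2177 / 1.2 = 2.6814


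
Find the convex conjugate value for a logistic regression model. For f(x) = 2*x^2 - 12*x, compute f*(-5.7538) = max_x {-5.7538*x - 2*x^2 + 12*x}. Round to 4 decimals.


f*(y) = sup_x {y*x - a*x^2 - b*x} = sup_x {(y-b)*x - a*x^2}
FOC: (y - b) - 2a*x = 0 => x* = (y - b)/(2a)
x* = (-5.7538 + 12)/(2*2) = 1.5616
f*(-5.7538) = (y-b)^2/(4a) = (-5.7538 + 12)^2/(4*2)
= 39.015/8 = 4.8769


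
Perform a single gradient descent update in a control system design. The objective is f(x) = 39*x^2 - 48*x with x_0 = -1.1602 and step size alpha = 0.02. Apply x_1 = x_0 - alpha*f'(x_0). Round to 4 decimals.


We compute the gradient at x_0 and apply the update.
f'(x) = 78*x - 48
f'(-1.1602) = 78*-1.1602 - 48 = -138.4956
x_1 = -1.1602 - 0.02*-138.4956 = 1.6097


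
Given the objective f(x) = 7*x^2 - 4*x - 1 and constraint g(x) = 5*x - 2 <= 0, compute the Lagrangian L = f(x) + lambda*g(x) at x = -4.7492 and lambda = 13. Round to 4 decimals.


Step 1: Evaluate f(x).
f(-4.7492) = 7*(-4.7492)^2 - 4*(-4.7492) - 1 = 175.8811
Step 2: Evaluate g(x).
g(-4.7492) = 5*-4.7492 - 2 = -25.746
Step 3: Compute Lagrangian.
L = 175.8811 + 13*-25.746 = -158.8169


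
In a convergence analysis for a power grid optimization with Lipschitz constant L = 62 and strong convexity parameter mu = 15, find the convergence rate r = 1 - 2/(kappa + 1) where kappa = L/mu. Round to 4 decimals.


Step 1: Compute the condition number.
kappa = L/mu = 62/15 = 4.1333
Step 2: Compute the convergence rate.
r = 1 - 2/(kappa + 1) = 1 - 2*mu/(L + mu) = (L - mu)/(L + mu) = 47/77 = 0.6104


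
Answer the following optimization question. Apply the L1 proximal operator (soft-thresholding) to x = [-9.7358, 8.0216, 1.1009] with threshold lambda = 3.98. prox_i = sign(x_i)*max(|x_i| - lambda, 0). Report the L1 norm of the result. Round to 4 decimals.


Soft-thresholding with lambda = 3.98:
prox(-9.7358) = sign(-9.7358)*max(|-9.7358| - 3.98, 0) = -5.7558
prox(8.0216) = sign(8.0216)*max(|8.0216| - 3.98, 0) = 4.0416
prox(1.1009) = sign(1.1009)*max(|1.1009| - 3.98, 0) = 0.0
prox(x) = [-5.7558, 4.0416, 0.0]
||prox(x)||_1 = 5.7558 + 4.0416 + 0.0 = 9.7974


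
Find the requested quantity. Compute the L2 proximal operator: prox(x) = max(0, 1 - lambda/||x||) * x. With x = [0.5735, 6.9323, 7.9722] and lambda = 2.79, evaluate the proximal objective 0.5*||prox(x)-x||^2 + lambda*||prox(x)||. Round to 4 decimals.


Step 1: Compute ||x||.
||x|| = 10.5802
Step 2: Compute scaling factor.
scale = max(0, 1 - 2.79/10.5802) = 0.7363
Step 3: prox(x) = [0.4223, 5.1043, 5.8699]
||prox(x)|| = 7.7902
Step 4: Proximal objective.
0.5*||prox-x||^2 = 3.8921
lambda*||prox|| = 21.7347
Total = 25.6268
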